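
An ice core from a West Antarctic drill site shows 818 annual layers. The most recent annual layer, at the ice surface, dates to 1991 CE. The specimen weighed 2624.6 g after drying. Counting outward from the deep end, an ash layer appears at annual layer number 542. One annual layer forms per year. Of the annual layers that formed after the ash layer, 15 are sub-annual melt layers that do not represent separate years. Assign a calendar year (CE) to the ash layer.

818 − 542 = 276 annual layers lie beyond the ash layer toward the ice surface.
Removing the 15 false annual layers leaves 276 − 15 = 261 true annual layers beyond the ash layer.
Counting back 261 years from 1991 CE places the ash layer in 1991 − 261 = 1730 CE.

1730 CE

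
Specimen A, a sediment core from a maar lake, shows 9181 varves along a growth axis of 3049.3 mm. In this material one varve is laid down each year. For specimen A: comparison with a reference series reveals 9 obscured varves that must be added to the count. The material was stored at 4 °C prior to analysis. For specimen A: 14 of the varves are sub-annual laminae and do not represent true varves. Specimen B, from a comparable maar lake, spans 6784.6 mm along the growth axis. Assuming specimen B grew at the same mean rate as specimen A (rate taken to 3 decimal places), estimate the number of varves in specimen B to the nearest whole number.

20436 varves

Specimen A: correcting the raw count gives 9181 − 14 + 9 = 9176 true varves.
A: Mean rate = 3049.3 mm / 9176 years ≈ 0.332 mm/year.
For B, 6784.6 / 0.332 = 20435.54 years ≈ 20436 varves.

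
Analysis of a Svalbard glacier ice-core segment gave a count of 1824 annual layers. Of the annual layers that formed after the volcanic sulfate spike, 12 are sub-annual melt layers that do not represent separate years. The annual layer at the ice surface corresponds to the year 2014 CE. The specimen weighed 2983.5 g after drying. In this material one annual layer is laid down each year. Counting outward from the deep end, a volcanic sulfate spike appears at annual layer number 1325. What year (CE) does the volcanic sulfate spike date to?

1824 − 1325 = 499 annual layers lie beyond the volcanic sulfate spike toward the ice surface.
Excluding 12 false annual layers: 499 − 12 = 487.
The annual layer at the ice surface is 2014 CE, so the volcanic sulfate spike dates to 2014 − 487 = 1527 CE.

1527 CE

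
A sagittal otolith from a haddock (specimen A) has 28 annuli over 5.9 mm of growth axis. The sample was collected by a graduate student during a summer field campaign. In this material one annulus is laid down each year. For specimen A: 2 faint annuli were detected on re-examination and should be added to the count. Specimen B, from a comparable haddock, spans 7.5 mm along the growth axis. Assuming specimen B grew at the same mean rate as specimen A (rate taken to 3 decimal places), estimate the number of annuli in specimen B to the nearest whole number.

38 annuli

Specimen A: adjusted count: 28 + 2 = 30 annuli.
A: 5.9 mm over 30 years gives 5.9 / 30 ≈ 0.197 mm per year.
B spans 7.5 / 0.197 = 38.07 years ≈ 38 annuli.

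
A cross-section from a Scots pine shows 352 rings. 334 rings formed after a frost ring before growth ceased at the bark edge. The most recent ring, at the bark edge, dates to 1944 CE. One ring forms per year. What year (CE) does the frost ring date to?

1610 CE

334 rings post-date the frost ring.
The ring at the bark edge is 1944 CE, so the frost ring dates to 1944 − 334 = 1610 CE.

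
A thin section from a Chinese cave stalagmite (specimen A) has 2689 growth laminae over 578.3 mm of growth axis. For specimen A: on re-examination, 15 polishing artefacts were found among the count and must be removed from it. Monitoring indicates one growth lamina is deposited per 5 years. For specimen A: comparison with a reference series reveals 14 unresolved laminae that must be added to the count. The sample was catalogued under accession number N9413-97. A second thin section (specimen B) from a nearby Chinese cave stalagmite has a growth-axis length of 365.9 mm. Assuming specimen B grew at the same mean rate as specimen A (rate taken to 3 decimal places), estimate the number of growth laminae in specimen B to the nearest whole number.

1702 growth laminae

Specimen A: adjusted count: 2689 − 15 + 14 = 2688 growth laminae.
Specimen A: 2688 growth laminae at 5 years each span 2688 × 5 = 13440 years.
A: Mean rate = 578.3 mm / 13440 years ≈ 0.043 mm per year.
Specimen B: 365.9 mm / 0.043 mm per year = 8509.30 years; at 5 years per growth lamina that is 8509.30 / 5 ≈ 1702 growth laminae.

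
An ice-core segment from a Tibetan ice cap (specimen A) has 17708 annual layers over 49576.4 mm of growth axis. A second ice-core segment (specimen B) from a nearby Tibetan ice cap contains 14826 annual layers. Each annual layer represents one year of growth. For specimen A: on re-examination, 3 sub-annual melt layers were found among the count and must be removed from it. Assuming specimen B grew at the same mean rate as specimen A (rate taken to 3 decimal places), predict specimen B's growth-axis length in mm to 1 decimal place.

41512.8 mm

Specimen A: adjusted count: 17708 − 3 = 17705 annual layers.
A: 49576.4 mm over 17705 years gives 49576.4 / 17705 ≈ 2.800 mm/year.
B's length ≈ 2.800 × 14826 = 41512.8 mm.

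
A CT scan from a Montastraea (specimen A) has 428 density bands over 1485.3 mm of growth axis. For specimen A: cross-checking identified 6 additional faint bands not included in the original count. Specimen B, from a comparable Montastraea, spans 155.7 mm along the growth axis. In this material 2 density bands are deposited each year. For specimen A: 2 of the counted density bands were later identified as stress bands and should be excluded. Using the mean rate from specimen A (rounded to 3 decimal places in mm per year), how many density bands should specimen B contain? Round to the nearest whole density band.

45 density bands

Specimen A: correcting the raw count gives 428 − 2 + 6 = 432 true density bands.
Specimen A: with 2 density bands per year, 432 / 2 = 216 years.
A: Mean rate = 1485.3 mm / 216 years ≈ 6.876 mm per year.
Specimen B: 155.7 mm / 6.876 mm per year = 22.64 years; at 2 density bands per year that is 22.64 × 2 ≈ 45 density bands.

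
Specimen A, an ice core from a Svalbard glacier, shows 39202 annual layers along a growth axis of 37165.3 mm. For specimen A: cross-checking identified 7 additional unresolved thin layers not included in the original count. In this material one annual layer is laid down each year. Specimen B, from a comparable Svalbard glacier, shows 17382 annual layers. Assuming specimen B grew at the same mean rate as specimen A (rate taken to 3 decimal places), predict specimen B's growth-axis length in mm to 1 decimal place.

Specimen A: correcting the raw count gives 39202 + 7 = 39209 true annual layers.
A: 37165.3 mm over 39209 years gives 37165.3 / 39209 ≈ 0.948 mm/yr.
B's length ≈ 0.948 × 17382 = 16478.1 mm.

16478.1 mm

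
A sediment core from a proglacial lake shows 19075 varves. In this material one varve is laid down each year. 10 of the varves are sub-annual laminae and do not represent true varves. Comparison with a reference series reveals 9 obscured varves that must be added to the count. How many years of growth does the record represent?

19074 years

Correcting the raw count gives 19075 − 10 + 9 = 19074 true varves.
At one varve per year, that is 19074 years.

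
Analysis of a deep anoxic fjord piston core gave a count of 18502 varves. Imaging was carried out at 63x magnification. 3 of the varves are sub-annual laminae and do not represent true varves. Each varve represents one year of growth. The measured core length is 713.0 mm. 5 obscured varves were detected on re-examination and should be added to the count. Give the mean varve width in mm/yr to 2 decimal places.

True varve count = 18502 − 3 + 5 = 18504.
713.0 mm over 18504 years gives 713.0 / 18504 ≈ 0.04 mm/yr.

0.04 mm/yr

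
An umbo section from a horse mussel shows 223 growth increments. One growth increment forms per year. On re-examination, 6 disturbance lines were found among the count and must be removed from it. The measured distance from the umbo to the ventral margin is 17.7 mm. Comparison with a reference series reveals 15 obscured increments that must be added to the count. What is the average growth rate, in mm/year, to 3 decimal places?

True growth increment count = 223 − 6 + 15 = 232.
Extension rate ≈ 17.7 / 232 = 0.076 mm/year.

0.076 mm/year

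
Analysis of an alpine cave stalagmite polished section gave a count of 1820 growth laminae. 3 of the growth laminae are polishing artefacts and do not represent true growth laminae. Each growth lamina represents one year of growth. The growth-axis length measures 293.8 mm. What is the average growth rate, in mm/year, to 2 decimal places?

Correcting the raw count gives 1820 − 3 = 1817 true growth laminae.
Extension rate ≈ 293.8 / 1817 = 0.16 mm/year.

0.16 mm/year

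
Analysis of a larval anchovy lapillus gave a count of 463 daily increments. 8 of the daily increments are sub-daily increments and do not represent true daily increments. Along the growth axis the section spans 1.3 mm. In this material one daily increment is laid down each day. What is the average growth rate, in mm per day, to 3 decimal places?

0.003 mm per day

Correcting the raw count gives 463 − 8 = 455 true daily increments.
Mean rate = 1.3 mm / 455 days ≈ 0.003 mm per day.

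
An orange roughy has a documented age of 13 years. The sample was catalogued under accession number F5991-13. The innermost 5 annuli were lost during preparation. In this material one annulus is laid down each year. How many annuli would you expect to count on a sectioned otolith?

8 annuli

One annulus per year gives 13 annuli over 13 years.
Subtracting the 5 annuli not captured gives 13 − 5 = 8 annuli in the record.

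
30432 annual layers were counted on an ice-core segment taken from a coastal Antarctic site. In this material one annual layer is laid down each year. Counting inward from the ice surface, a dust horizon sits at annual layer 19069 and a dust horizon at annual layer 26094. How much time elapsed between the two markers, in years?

7025 yr

Separation: 26094 − 19069 = 7025 annual layers.
One annual layer per year makes the interval 7025 years.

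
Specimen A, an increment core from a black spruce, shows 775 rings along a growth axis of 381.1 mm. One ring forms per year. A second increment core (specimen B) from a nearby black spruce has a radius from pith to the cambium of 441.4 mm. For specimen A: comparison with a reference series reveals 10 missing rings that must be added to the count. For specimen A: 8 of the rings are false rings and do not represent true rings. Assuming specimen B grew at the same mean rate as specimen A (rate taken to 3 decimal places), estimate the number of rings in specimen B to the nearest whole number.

901 rings

Specimen A: correcting the raw count gives 775 − 8 + 10 = 777 true rings.
A: 381.1 mm over 777 years gives 381.1 / 777 ≈ 0.490 mm per year.
B spans 441.4 / 0.490 = 900.82 years ≈ 901 rings.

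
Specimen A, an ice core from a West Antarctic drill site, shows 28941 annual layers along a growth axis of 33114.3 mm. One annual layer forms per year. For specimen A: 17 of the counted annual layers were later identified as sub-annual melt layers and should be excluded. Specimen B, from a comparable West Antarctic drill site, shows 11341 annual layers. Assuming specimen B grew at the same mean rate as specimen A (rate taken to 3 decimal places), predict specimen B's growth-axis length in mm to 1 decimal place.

12985.4 mm

Specimen A: correcting the raw count gives 28941 − 17 = 28924 true annual layers.
A: Extension rate ≈ 33114.3 / 28924 = 1.145 mm per year.
For B, 1.145 mm/year × 11341 years = 12985.4 mm.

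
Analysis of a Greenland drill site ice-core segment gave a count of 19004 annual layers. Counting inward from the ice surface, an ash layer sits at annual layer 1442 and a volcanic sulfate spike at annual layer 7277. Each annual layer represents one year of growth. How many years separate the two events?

7277 − 1442 = 5835 annual layers lie between the two events.
At one annual layer per year, 5835 years elapsed between them.

5835 years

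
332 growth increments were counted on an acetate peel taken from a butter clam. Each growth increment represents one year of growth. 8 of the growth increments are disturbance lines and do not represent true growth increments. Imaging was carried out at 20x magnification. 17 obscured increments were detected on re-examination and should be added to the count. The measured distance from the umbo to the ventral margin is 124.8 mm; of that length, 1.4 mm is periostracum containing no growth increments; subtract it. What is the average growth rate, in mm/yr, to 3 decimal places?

After corrections the count is 332 − 8 + 17 = 341 growth increments.
The growth record spans 124.8 − 1.4 = 123.4 mm.
Extension rate ≈ 123.4 / 341 = 0.362 mm/yr.

0.362 mm/yr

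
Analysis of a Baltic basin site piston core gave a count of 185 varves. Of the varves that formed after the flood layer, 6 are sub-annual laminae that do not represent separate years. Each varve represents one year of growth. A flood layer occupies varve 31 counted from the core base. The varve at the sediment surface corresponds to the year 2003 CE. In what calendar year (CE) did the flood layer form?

Between varve 31 and the sediment surface there are 185 − 31 = 154 varves.
Removing the 6 false varves leaves 154 − 6 = 148 true varves beyond the flood layer.
The varve at the sediment surface is 2003 CE, so the flood layer dates to 2003 − 148 = 1855 CE.

1855 CE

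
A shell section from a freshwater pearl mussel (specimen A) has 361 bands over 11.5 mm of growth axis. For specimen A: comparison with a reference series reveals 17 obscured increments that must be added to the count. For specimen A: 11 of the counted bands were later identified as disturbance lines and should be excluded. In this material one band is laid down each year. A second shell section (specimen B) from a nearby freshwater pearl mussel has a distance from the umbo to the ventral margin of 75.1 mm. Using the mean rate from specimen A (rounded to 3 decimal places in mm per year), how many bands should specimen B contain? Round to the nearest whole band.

2423 bands

Specimen A: after corrections the count is 361 − 11 + 17 = 367 bands.
A: 11.5 mm over 367 years gives 11.5 / 367 ≈ 0.031 mm per year.
Specimen B: 75.1 mm / 0.031 mm per year = 2422.58 years ≈ 2423 bands.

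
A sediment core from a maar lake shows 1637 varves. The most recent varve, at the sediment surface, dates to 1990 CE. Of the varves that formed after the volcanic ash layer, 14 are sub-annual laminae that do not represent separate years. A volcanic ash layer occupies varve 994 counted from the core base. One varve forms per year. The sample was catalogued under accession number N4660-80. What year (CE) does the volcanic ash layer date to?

The volcanic ash layer sits at varve 994 from the core base, so 1637 − 994 = 643 varves formed after it.
Excluding 14 false varves: 643 − 14 = 629.
Counting back 629 years from 1990 CE places the volcanic ash layer in 1990 − 629 = 1361 CE.

1361 CE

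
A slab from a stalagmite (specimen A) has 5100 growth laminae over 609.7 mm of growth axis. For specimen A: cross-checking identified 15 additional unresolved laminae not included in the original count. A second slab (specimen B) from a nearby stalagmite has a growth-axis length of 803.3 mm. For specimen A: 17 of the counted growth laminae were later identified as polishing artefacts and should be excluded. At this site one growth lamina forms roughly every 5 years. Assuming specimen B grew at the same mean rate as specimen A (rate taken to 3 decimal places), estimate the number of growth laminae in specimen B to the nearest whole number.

Specimen A: after corrections the count is 5100 − 17 + 15 = 5098 growth laminae.
Specimen A: at 5 years per growth lamina, 5098 × 5 = 25490 years.
A: Mean rate = 609.7 mm / 25490 years ≈ 0.024 mm/year.
B spans 803.3 / 0.024 = 33470.83 years; at 5 years per growth lamina that is 33470.83 / 5 ≈ 6694 growth laminae.

6694 growth laminae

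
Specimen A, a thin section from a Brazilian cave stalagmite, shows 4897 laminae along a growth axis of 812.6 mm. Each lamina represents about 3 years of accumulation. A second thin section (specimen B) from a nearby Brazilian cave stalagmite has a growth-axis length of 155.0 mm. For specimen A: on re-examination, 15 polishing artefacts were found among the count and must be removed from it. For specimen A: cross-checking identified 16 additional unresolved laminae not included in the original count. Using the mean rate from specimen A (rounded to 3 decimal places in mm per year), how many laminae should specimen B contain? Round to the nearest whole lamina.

Specimen A: after corrections the count is 4897 − 15 + 16 = 4898 laminae.
Specimen A: 4898 laminae at 3 years each span 4898 × 3 = 14694 years.
A: 812.6 mm over 14694 years gives 812.6 / 14694 ≈ 0.055 mm/year.
For B, 155.0 / 0.055 = 2818.18 years; at 3 years per lamina that is 2818.18 / 3 ≈ 939 laminae.

939 laminae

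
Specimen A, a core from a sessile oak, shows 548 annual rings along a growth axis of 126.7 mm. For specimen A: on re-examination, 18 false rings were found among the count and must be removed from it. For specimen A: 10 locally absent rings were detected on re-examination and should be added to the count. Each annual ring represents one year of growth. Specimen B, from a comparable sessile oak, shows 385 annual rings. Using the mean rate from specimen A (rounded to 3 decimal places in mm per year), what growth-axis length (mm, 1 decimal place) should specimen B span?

90.5 mm

Specimen A: correcting the raw count gives 548 − 18 + 10 = 540 true annual rings.
A: 126.7 mm over 540 years gives 126.7 / 540 ≈ 0.235 mm/yr.
B's length ≈ 0.235 × 385 = 90.5 mm.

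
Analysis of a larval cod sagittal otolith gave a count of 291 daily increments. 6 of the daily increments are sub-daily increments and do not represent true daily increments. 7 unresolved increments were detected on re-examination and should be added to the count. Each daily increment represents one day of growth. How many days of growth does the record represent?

Correcting the raw count gives 291 − 6 + 7 = 292 true daily increments.
With a one-to-one daily increment periodicity this is 292 days.

292 days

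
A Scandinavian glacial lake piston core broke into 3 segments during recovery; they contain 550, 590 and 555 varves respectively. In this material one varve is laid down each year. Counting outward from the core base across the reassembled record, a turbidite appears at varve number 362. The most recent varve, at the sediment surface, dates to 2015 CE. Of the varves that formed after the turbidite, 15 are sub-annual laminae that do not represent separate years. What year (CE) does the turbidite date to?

697 CE

Total varves = 550 + 590 + 555 = 1695.
The turbidite sits at varve 362 from the core base, so 1695 − 362 = 1333 varves formed after it.
Excluding 15 false varves: 1333 − 15 = 1318.
Counting back 1318 years from 2015 CE places the turbidite in 2015 − 1318 = 697 CE.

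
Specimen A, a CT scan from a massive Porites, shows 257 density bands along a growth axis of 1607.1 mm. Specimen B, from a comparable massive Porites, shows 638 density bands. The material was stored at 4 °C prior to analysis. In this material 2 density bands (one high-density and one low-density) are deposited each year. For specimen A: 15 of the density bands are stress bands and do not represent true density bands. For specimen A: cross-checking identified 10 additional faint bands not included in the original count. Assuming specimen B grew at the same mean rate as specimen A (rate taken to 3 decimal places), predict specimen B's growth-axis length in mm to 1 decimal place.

Specimen A: correcting the raw count gives 257 − 15 + 10 = 252 true density bands.
Specimen A: with 2 density bands per year, 252 / 2 = 126 years.
A: 1607.1 mm over 126 years gives 1607.1 / 126 ≈ 12.755 mm/year.
Specimen B: 638 density bands at 2 per year is 638 / 2 = 319 years. Length of B = 12.755 × 319 = 4068.8 mm.

4068.8 mm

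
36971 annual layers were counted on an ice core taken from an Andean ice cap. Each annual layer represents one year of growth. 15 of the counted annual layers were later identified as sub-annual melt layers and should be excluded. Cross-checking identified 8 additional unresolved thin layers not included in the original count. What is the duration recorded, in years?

Correcting the raw count gives 36971 − 15 + 8 = 36964 true annual layers.
One annual layer per year makes the duration 36964 years.

36964 years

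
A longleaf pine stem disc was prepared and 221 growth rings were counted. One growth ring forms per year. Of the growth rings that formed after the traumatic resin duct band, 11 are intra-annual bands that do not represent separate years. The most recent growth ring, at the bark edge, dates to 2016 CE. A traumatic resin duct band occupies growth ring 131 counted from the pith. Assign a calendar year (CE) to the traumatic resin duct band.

Between growth ring 131 and the bark edge there are 221 − 131 = 90 growth rings.
90 − 11 false = 79 true growth rings after the traumatic resin duct band.
Counting back 79 years from 2016 CE places the traumatic resin duct band in 2016 − 79 = 1937 CE.

1937 CE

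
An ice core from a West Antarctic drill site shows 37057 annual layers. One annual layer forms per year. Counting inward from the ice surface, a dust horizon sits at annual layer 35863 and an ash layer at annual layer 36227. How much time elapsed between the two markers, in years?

364 yr

The two markers are separated by 36227 − 35863 = 364 annual layers.
At one annual layer per year, 364 years elapsed between them.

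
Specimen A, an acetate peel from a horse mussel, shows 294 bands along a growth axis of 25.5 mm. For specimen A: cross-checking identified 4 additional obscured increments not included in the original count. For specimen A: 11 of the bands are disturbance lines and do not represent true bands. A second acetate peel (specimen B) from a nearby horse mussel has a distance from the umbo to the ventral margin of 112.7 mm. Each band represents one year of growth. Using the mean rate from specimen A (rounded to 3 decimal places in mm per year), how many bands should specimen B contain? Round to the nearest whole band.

1266 bands

Specimen A: after corrections the count is 294 − 11 + 4 = 287 bands.
A: Extension rate ≈ 25.5 / 287 = 0.089 mm/year.
B spans 112.7 / 0.089 = 1266.29 years ≈ 1266 bands.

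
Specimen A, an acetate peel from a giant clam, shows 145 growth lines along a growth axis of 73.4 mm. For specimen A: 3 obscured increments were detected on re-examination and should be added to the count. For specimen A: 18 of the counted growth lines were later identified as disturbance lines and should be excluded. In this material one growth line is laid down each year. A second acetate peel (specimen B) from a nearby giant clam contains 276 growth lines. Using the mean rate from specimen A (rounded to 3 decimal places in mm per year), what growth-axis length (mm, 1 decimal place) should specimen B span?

155.9 mm

Specimen A: after corrections the count is 145 − 18 + 3 = 130 growth lines.
A: 73.4 mm over 130 years gives 73.4 / 130 ≈ 0.565 mm/year.
B's length ≈ 0.565 × 276 = 155.9 mm.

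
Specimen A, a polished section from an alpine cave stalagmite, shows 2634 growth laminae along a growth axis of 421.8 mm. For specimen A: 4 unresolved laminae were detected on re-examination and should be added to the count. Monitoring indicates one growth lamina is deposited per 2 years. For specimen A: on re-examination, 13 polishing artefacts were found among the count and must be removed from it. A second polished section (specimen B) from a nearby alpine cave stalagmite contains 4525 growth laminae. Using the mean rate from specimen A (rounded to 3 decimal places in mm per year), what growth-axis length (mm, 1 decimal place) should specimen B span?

724.0 mm

Specimen A: adjusted count: 2634 − 13 + 4 = 2625 growth laminae.
Specimen A: 2625 growth laminae at 2 years each span 2625 × 2 = 5250 years.
A: Extension rate ≈ 421.8 / 5250 = 0.080 mm/year.
Specimen B: 4525 growth laminae at 2 years each span 4525 × 2 = 9050 years. B's length ≈ 0.080 × 9050 = 724.0 mm.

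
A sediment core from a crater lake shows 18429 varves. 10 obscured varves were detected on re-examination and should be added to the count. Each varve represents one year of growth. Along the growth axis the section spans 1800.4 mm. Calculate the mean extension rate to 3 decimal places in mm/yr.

Correcting the raw count gives 18429 + 10 = 18439 true varves.
Extension rate ≈ 1800.4 / 18439 = 0.098 mm/yr.

0.098 mm/yr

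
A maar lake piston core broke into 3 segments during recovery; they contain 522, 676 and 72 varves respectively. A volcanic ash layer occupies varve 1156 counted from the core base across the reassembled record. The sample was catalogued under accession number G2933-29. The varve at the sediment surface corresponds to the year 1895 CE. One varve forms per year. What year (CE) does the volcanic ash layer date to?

Total varves = 522 + 676 + 72 = 1270.
Between varve 1156 and the sediment surface there are 1270 − 1156 = 114 varves.
The varve at the sediment surface is 1895 CE, so the volcanic ash layer dates to 1895 − 114 = 1781 CE.

1781 CE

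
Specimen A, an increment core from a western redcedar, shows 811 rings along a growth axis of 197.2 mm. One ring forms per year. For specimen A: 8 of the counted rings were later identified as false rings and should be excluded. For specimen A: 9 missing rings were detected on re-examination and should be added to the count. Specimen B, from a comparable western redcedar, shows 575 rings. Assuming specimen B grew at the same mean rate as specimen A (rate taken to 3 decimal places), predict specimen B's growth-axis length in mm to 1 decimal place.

Specimen A: true ring count = 811 − 8 + 9 = 812.
A: Extension rate ≈ 197.2 / 812 = 0.243 mm/year.
Length of B = 0.243 × 575 = 139.7 mm.

139.7 mm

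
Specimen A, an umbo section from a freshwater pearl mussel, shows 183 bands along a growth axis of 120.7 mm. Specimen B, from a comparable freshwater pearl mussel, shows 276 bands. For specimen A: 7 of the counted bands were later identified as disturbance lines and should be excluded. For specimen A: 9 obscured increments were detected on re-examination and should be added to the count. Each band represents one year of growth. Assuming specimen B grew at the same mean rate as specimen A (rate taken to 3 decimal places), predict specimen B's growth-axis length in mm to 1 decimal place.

180.0 mm

Specimen A: correcting the raw count gives 183 − 7 + 9 = 185 true bands.
A: 120.7 mm over 185 years gives 120.7 / 185 ≈ 0.652 mm/yr.
B's length ≈ 0.652 × 276 = 180.0 mm.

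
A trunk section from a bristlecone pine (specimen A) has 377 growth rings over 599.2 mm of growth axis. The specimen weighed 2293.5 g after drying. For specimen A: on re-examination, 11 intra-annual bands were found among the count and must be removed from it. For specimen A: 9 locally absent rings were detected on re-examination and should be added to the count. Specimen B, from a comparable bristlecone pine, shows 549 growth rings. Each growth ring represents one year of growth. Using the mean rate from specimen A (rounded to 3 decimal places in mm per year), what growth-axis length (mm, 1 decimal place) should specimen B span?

Specimen A: adjusted count: 377 − 11 + 9 = 375 growth rings.
A: Extension rate ≈ 599.2 / 375 = 1.598 mm/yr.
For B, 1.598 mm/year × 549 years = 877.3 mm.

877.3 mm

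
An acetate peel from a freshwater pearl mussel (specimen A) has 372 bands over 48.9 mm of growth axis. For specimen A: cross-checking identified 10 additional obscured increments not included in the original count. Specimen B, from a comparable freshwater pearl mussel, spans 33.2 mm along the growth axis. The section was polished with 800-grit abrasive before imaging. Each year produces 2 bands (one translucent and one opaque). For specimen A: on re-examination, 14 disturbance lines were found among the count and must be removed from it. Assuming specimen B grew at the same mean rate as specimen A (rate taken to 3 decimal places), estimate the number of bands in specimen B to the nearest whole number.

Specimen A: true band count = 372 − 14 + 10 = 368.
Specimen A: with 2 bands per year, 368 / 2 = 184 years.
A: Mean rate = 48.9 mm / 184 years ≈ 0.266 mm per year.
Specimen B: 33.2 mm / 0.266 mm per year = 124.81 years; at 2 bands per year that is 124.81 × 2 ≈ 250 bands.

250 bands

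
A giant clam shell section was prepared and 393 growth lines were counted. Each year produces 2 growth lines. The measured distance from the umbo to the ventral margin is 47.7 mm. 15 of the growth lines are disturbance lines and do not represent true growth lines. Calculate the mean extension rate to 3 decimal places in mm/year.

True growth line count = 393 − 15 = 378.
Dividing by 2 growth lines per year: 378 / 2 = 189 years.
Mean rate = 47.7 mm / 189 years ≈ 0.252 mm/year.

0.252 mm/year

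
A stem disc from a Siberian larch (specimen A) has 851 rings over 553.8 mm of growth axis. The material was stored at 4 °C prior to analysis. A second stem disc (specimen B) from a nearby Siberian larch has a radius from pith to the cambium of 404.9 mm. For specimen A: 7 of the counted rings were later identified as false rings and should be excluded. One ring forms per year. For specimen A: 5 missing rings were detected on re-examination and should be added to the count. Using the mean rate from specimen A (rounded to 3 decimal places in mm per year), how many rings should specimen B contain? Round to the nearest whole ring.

Specimen A: true ring count = 851 − 7 + 5 = 849.
A: Mean rate = 553.8 mm / 849 years ≈ 0.652 mm per year.
Specimen B: 404.9 mm / 0.652 mm per year = 621.01 years ≈ 621 rings.

621 rings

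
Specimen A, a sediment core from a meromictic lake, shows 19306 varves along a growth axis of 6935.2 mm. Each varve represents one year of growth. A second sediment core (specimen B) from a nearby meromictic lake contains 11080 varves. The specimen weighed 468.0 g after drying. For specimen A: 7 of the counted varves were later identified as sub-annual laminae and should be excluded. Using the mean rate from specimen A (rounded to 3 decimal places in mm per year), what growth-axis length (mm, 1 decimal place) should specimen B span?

Specimen A: adjusted count: 19306 − 7 = 19299 varves.
A: Extension rate ≈ 6935.2 / 19299 = 0.359 mm per year.
B's length ≈ 0.359 × 11080 = 3977.7 mm.

3977.7 mm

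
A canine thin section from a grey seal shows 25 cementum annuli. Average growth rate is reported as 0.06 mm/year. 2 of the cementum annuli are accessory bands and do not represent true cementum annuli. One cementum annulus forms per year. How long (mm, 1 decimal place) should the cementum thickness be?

1.4 mm

After corrections the count is 25 − 2 = 23 cementum annuli.
23 years at 0.06 mm/year gives 0.06 × 23 = 1.4 mm.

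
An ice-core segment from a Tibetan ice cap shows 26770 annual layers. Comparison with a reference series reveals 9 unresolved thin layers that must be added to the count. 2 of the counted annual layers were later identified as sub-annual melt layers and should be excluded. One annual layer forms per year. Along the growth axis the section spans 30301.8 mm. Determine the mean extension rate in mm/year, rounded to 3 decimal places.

1.132 mm/year

Correcting the raw count gives 26770 − 2 + 9 = 26777 true annual layers.
Mean rate = 30301.8 mm / 26777 years ≈ 1.132 mm/year.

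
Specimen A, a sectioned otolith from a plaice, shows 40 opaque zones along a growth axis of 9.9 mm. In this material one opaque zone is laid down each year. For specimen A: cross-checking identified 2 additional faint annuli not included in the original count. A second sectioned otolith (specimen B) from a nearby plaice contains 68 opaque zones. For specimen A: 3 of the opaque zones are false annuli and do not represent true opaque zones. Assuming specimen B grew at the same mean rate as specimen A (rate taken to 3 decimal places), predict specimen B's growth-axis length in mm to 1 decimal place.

Specimen A: adjusted count: 40 − 3 + 2 = 39 opaque zones.
A: 9.9 mm over 39 years gives 9.9 / 39 ≈ 0.254 mm/year.
Length of B = 0.254 × 68 = 17.3 mm.

17.3 mm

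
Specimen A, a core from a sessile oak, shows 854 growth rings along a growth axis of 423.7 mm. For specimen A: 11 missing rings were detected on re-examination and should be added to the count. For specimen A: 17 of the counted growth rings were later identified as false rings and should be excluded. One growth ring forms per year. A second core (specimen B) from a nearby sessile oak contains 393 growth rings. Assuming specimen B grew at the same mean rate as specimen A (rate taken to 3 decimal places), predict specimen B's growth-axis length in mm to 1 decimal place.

Specimen A: true growth ring count = 854 − 17 + 11 = 848.
A: Mean rate = 423.7 mm / 848 years ≈ 0.500 mm per year.
Length of B = 0.500 × 393 = 196.5 mm.

196.5 mm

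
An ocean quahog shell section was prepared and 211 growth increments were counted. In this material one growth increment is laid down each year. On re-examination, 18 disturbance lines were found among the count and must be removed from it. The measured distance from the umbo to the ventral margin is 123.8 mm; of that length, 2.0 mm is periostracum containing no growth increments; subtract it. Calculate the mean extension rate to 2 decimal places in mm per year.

0.63 mm per year

After corrections the count is 211 − 18 = 193 growth increments.
Removing the 2.0 mm offcut leaves 123.8 − 2.0 = 121.8 mm.
121.8 mm over 193 years gives 121.8 / 193 ≈ 0.63 mm per year.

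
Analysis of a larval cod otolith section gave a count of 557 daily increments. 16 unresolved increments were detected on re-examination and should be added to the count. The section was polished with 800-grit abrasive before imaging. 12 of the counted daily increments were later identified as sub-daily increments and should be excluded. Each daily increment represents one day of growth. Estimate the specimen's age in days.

561 days

Adjusted count: 557 − 12 + 16 = 561 daily increments.
At one daily increment per day, that is 561 days.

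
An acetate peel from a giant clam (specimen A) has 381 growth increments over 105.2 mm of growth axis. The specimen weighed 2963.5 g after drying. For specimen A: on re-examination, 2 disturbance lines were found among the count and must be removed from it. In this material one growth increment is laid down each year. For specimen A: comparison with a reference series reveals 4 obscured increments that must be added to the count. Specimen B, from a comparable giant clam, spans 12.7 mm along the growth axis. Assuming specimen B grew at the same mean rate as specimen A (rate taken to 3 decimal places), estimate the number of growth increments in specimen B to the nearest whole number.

46 growth increments

Specimen A: after corrections the count is 381 − 2 + 4 = 383 growth increments.
A: Mean rate = 105.2 mm / 383 years ≈ 0.275 mm per year.
Specimen B: 12.7 mm / 0.275 mm per year = 46.18 years ≈ 46 growth increments.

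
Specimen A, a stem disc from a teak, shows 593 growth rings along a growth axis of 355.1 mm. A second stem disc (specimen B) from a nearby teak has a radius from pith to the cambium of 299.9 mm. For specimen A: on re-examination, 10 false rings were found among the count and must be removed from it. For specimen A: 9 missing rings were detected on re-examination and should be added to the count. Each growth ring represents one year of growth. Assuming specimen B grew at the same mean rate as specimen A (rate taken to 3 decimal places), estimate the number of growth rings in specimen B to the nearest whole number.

Specimen A: correcting the raw count gives 593 − 10 + 9 = 592 true growth rings.
A: 355.1 mm over 592 years gives 355.1 / 592 ≈ 0.600 mm/year.
B spans 299.9 / 0.600 = 499.83 years ≈ 500 growth rings.

500 growth rings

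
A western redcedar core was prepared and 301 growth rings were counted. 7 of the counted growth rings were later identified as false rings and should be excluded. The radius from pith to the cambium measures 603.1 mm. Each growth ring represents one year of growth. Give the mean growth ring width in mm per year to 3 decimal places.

2.051 mm per year

Correcting the raw count gives 301 − 7 = 294 true growth rings.
Mean rate = 603.1 mm / 294 years ≈ 2.051 mm per year.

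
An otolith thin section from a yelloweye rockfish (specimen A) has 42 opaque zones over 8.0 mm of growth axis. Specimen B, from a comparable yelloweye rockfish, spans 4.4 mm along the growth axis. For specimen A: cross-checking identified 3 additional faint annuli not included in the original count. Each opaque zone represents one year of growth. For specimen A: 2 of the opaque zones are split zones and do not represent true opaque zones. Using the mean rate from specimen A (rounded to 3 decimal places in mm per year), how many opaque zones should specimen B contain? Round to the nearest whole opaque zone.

Specimen A: adjusted count: 42 − 2 + 3 = 43 opaque zones.
A: 8.0 mm over 43 years gives 8.0 / 43 ≈ 0.186 mm/year.
Specimen B: 4.4 mm / 0.186 mm per year = 23.66 years ≈ 24 opaque zones.

24 opaque zones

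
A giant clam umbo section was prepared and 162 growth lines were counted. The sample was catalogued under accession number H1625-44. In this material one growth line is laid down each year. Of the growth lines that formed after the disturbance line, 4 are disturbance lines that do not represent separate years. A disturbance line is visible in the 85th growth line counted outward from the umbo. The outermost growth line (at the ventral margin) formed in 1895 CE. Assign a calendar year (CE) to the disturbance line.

1822 CE

162 − 85 = 77 growth lines lie beyond the disturbance line toward the ventral margin.
Removing the 4 false growth lines leaves 77 − 4 = 73 true growth lines beyond the disturbance line.
Counting back 73 years from 1895 CE places the disturbance line in 1895 − 73 = 1822 CE.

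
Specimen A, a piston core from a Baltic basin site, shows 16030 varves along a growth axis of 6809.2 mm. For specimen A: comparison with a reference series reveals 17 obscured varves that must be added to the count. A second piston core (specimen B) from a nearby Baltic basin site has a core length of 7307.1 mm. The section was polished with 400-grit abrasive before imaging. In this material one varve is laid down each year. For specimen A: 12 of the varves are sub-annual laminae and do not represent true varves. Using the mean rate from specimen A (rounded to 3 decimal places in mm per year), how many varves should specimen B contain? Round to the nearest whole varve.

17193 varves

Specimen A: adjusted count: 16030 − 12 + 17 = 16035 varves.
A: Mean rate = 6809.2 mm / 16035 years ≈ 0.425 mm/year.
Specimen B: 7307.1 mm / 0.425 mm per year = 17193.18 years ≈ 17193 varves.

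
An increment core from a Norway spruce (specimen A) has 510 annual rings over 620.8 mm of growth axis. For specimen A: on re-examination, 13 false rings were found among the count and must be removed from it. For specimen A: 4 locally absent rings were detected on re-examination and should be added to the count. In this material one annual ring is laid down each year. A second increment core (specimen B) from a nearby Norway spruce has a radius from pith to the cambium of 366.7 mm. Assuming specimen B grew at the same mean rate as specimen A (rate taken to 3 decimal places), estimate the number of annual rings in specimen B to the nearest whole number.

Specimen A: correcting the raw count gives 510 − 13 + 4 = 501 true annual rings.
A: Mean rate = 620.8 mm / 501 years ≈ 1.239 mm/year.
For B, 366.7 / 1.239 = 295.96 years ≈ 296 annual rings.

296 annual rings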